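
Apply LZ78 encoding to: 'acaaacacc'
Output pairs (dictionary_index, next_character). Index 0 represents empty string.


LZ78 encoding steps:
Dictionary: {0: ''}
Step 1: w='' (idx 0), next='a' -> output (0, 'a'), add 'a' as idx 1
Step 2: w='' (idx 0), next='c' -> output (0, 'c'), add 'c' as idx 2
Step 3: w='a' (idx 1), next='a' -> output (1, 'a'), add 'aa' as idx 3
Step 4: w='a' (idx 1), next='c' -> output (1, 'c'), add 'ac' as idx 4
Step 5: w='ac' (idx 4), next='c' -> output (4, 'c'), add 'acc' as idx 5


Encoded: [(0, 'a'), (0, 'c'), (1, 'a'), (1, 'c'), (4, 'c')]


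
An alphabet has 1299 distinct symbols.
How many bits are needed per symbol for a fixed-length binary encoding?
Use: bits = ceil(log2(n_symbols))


log2(1299) = 10.3432
Bracket: 2^10 = 1024 < 1299 <= 2^11 = 2048
So ceil(log2(1299)) = 11

bits = ceil(log2(1299)) = ceil(10.3432) = 11 bits


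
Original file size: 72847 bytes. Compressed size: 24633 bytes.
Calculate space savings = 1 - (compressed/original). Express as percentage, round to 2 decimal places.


ratio = compressed/original = 24633/72847 = 0.338147
savings = 1 - ratio = 1 - 0.338147 = 0.661853
as a percentage: 0.661853 * 100 = 66.19%

Space savings = 1 - 24633/72847 = 66.19%


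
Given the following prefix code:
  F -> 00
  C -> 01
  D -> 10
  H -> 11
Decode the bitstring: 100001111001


Decoding step by step:
Bits 10 -> D
Bits 00 -> F
Bits 01 -> C
Bits 11 -> H
Bits 10 -> D
Bits 01 -> C


Decoded message: DFCHDC


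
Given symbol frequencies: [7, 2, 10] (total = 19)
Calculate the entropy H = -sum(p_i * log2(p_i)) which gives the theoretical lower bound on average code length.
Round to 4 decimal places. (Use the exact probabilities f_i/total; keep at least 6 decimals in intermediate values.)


Per-symbol terms -p_i * log2(p_i) with p_i = f_i/19:
  p = 7/19 = 0.368421: log2(p) = -1.440573, -p*log2(p) = 0.530737
  p = 2/19 = 0.105263: log2(p) = -3.247928, -p*log2(p) = 0.341887
  p = 10/19 = 0.526316: log2(p) = -0.925999, -p*log2(p) = 0.487368
H = 0.530737 + 0.341887 + 0.487368 = 1.359992

H = 1.36 bits/symbol


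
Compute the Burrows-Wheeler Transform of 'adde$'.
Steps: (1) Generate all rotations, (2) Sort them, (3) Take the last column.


Rotations (sorted):
  0: $adde -> last char: e
  1: adde$ -> last char: $
  2: dde$a -> last char: a
  3: de$ad -> last char: d
  4: e$add -> last char: d


BWT = e$add


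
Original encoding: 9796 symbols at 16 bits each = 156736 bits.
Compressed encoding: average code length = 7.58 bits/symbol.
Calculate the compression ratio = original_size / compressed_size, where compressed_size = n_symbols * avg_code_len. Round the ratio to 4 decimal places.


original_size = n_symbols * orig_bits = 9796 * 16 = 156736 bits
compressed_size = n_symbols * avg_code_len = 9796 * 7.58 = 74253.68 bits
ratio = original_size / compressed_size = 156736 / 74253.68 = 2.1108

Compression ratio = 2.1108


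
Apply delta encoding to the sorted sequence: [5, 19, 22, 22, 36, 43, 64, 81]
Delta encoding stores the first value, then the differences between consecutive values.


First value: 5
Deltas:
  19 - 5 = 14
  22 - 19 = 3
  22 - 22 = 0
  36 - 22 = 14
  43 - 36 = 7
  64 - 43 = 21
  81 - 64 = 17


Delta encoded: [5, 14, 3, 0, 14, 7, 21, 17]


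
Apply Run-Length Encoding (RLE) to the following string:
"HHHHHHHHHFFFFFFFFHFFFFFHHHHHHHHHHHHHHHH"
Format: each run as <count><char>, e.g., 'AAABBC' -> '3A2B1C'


Scanning runs left to right:
  i=0: run of 'H' x 9 -> '9H'
  i=9: run of 'F' x 8 -> '8F'
  i=17: run of 'H' x 1 -> '1H'
  i=18: run of 'F' x 5 -> '5F'
  i=23: run of 'H' x 16 -> '16H'

RLE = 9H8F1H5F16H


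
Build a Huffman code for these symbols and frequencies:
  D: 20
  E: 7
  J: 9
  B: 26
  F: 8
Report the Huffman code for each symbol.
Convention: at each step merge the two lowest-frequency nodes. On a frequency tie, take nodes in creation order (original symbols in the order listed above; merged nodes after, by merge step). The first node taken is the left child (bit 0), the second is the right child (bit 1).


Huffman tree construction:
Step 1: Merge E(7) + F(8) = 15
Step 2: Merge J(9) + (E+F)(15) = 24
Step 3: Merge D(20) + (J+(E+F))(24) = 44
Step 4: Merge B(26) + (D+(J+(E+F)))(44) = 70
Read each symbol's code off the tree from the root (left child = 0, right child = 1).

Codes:
  D: 10 (length 2)
  E: 1110 (length 4)
  J: 110 (length 3)
  B: 0 (length 1)
  F: 1111 (length 4)
Average code length: 153/70 = 2.1857 bits/symbol


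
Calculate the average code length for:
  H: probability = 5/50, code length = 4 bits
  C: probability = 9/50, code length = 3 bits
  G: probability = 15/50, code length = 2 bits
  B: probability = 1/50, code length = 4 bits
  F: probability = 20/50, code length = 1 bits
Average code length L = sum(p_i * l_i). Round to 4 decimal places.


Weighted contributions p_i * l_i:
  H: (5/50) * 4 = 20/50
  C: (9/50) * 3 = 27/50
  G: (15/50) * 2 = 30/50
  B: (1/50) * 4 = 4/50
  F: (20/50) * 1 = 20/50
Sum = (20 + 27 + 30 + 4 + 20)/50 = 101/50

L = 101/50 = 2.0200 bits/symbol


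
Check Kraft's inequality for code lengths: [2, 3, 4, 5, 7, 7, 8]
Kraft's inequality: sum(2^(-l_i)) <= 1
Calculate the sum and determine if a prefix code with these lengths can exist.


Sum = 2^(-2) + 2^(-3) + 2^(-4) + 2^(-5) + 2^(-7) + 2^(-7) + 2^(-8)
    = 0.25 + 0.125 + 0.0625 + 0.03125 + 0.0078125 + 0.0078125 + 0.00390625
    = 125/256 = 0.48828125
Since 0.48828125 <= 1, Kraft's inequality IS satisfied.
A prefix code with these lengths CAN exist.

Kraft sum = 0.48828125. Satisfied.


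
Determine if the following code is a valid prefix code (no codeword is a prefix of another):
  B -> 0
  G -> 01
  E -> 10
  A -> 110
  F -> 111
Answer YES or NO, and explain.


Checking each pair (does one codeword prefix another?):
  B='0' vs G='01': prefix -- VIOLATION

NO -- this is NOT a valid prefix code. B (0) is a prefix of G (01).


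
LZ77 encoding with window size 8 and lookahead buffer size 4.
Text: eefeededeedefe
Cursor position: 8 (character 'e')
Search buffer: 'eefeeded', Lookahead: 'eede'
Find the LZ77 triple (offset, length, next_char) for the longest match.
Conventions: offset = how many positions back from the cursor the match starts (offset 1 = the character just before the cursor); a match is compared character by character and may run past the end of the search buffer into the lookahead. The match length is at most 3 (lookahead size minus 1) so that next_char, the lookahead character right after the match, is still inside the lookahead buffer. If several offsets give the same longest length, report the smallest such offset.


Try each offset into the search buffer:
  offset=1 (pos 7, char 'd'): match length 0
  offset=2 (pos 6, char 'e'): match length 1
  offset=3 (pos 5, char 'd'): match length 0
  offset=4 (pos 4, char 'e'): match length 1
  offset=5 (pos 3, char 'e'): match length 3
  offset=6 (pos 2, char 'f'): match length 0
  offset=7 (pos 1, char 'e'): match length 1
  offset=8 (pos 0, char 'e'): match length 2
Longest match has length 3 at offset 5.
next_char = character at position 8 + 3 = 11 -> 'e'

Best match: offset=5, length=3 (matching 'eed' starting at position 3)
LZ77 triple: (5, 3, 'e')


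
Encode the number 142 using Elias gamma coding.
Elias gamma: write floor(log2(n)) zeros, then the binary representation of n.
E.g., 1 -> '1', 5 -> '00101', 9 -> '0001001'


num_bits = floor(log2(142)) + 1 = 8
leading_zeros = num_bits - 1 = 7
binary(142) = 10001110

Elias gamma(142) = '0000000' + '10001110' = 000000010001110 (15 bits)


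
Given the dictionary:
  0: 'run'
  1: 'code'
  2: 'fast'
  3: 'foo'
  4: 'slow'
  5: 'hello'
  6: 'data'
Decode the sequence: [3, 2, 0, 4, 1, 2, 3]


Look up each index in the dictionary:
  3 -> 'foo'
  2 -> 'fast'
  0 -> 'run'
  4 -> 'slow'
  1 -> 'code'
  2 -> 'fast'
  3 -> 'foo'

Decoded: "foo fast run slow code fast foo"


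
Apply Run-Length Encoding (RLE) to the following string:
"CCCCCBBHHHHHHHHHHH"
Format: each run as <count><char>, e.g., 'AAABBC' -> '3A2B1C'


Scanning runs left to right:
  i=0: run of 'C' x 5 -> '5C'
  i=5: run of 'B' x 2 -> '2B'
  i=7: run of 'H' x 11 -> '11H'

RLE = 5C2B11H


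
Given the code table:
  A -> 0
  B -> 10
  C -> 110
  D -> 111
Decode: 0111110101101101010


Decoding:
0 -> A
111 -> D
110 -> C
10 -> B
110 -> C
110 -> C
10 -> B
10 -> B


Result: ADCBCCBB


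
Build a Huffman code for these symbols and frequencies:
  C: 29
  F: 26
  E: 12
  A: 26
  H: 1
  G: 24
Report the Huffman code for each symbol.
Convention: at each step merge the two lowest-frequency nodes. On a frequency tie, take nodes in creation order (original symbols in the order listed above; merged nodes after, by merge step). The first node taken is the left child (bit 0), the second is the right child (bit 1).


Huffman tree construction:
Step 1: Merge H(1) + E(12) = 13
Step 2: Merge (H+E)(13) + G(24) = 37
Step 3: Merge F(26) + A(26) = 52
Step 4: Merge C(29) + ((H+E)+G)(37) = 66
Step 5: Merge (F+A)(52) + (C+((H+E)+G))(66) = 118
Read each symbol's code off the tree from the root (left child = 0, right child = 1).

Codes:
  C: 10 (length 2)
  F: 00 (length 2)
  E: 1101 (length 4)
  A: 01 (length 2)
  H: 1100 (length 4)
  G: 111 (length 3)
Average code length: 286/118 = 2.4237 bits/symbol


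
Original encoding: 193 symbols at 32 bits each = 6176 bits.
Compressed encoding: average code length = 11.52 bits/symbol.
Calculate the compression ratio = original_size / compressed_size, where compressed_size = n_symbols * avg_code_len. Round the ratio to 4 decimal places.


original_size = n_symbols * orig_bits = 193 * 32 = 6176 bits
compressed_size = n_symbols * avg_code_len = 193 * 11.52 = 2223.36 bits
ratio = original_size / compressed_size = 6176 / 2223.36 = 2.7778

Compression ratio = 2.7778


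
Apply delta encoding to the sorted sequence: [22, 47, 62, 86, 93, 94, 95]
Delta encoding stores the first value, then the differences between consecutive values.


First value: 22
Deltas:
  47 - 22 = 25
  62 - 47 = 15
  86 - 62 = 24
  93 - 86 = 7
  94 - 93 = 1
  95 - 94 = 1


Delta encoded: [22, 25, 15, 24, 7, 1, 1]


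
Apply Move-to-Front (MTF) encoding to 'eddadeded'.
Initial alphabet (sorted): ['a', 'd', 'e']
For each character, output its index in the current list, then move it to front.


MTF encoding:
'e': index 2 in ['a', 'd', 'e'] -> ['e', 'a', 'd']
'd': index 2 in ['e', 'a', 'd'] -> ['d', 'e', 'a']
'd': index 0 in ['d', 'e', 'a'] -> ['d', 'e', 'a']
'a': index 2 in ['d', 'e', 'a'] -> ['a', 'd', 'e']
'd': index 1 in ['a', 'd', 'e'] -> ['d', 'a', 'e']
'e': index 2 in ['d', 'a', 'e'] -> ['e', 'd', 'a']
'd': index 1 in ['e', 'd', 'a'] -> ['d', 'e', 'a']
'e': index 1 in ['d', 'e', 'a'] -> ['e', 'd', 'a']
'd': index 1 in ['e', 'd', 'a'] -> ['d', 'e', 'a']


Output: [2, 2, 0, 2, 1, 2, 1, 1, 1]


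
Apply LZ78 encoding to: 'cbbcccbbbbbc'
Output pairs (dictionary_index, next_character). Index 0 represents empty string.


LZ78 encoding steps:
Dictionary: {0: ''}
Step 1: w='' (idx 0), next='c' -> output (0, 'c'), add 'c' as idx 1
Step 2: w='' (idx 0), next='b' -> output (0, 'b'), add 'b' as idx 2
Step 3: w='b' (idx 2), next='c' -> output (2, 'c'), add 'bc' as idx 3
Step 4: w='c' (idx 1), next='c' -> output (1, 'c'), add 'cc' as idx 4
Step 5: w='b' (idx 2), next='b' -> output (2, 'b'), add 'bb' as idx 5
Step 6: w='bb' (idx 5), next='b' -> output (5, 'b'), add 'bbb' as idx 6
Step 7: w='c' (idx 1), end of input -> output (1, '')


Encoded: [(0, 'c'), (0, 'b'), (2, 'c'), (1, 'c'), (2, 'b'), (5, 'b'), (1, '')]


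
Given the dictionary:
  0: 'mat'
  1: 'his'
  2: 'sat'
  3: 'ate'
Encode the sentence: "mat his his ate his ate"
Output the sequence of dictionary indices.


Look up each word in the dictionary:
  'mat' -> 0
  'his' -> 1
  'his' -> 1
  'ate' -> 3
  'his' -> 1
  'ate' -> 3

Encoded: [0, 1, 1, 3, 1, 3]


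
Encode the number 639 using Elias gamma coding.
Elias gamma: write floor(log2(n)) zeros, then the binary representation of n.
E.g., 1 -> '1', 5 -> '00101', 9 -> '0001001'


num_bits = floor(log2(639)) + 1 = 10
leading_zeros = num_bits - 1 = 9
binary(639) = 1001111111

Elias gamma(639) = '000000000' + '1001111111' = 0000000001001111111 (19 bits)


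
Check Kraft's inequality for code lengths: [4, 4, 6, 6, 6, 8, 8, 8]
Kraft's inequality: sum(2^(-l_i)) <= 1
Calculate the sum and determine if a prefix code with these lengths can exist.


Sum = 2^(-4) + 2^(-4) + 2^(-6) + 2^(-6) + 2^(-6) + 2^(-8) + 2^(-8) + 2^(-8)
    = 0.0625 + 0.0625 + 0.015625 + 0.015625 + 0.015625 + 0.00390625 + 0.00390625 + 0.00390625
    = 47/256 = 0.18359375
Since 0.18359375 <= 1, Kraft's inequality IS satisfied.
A prefix code with these lengths CAN exist.

Kraft sum = 0.18359375. Satisfied.


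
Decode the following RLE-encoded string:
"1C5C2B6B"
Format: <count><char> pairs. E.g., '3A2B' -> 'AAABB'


Expanding each <count><char> pair:
  1C -> 'C'
  5C -> 'CCCCC'
  2B -> 'BB'
  6B -> 'BBBBBB'

Decoded = CCCCCCBBBBBBBB


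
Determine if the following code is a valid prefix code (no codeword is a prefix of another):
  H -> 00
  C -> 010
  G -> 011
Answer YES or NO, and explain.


Checking each pair (does one codeword prefix another?):
  H='00' vs C='010': no prefix
  H='00' vs G='011': no prefix
  C='010' vs H='00': no prefix
  C='010' vs G='011': no prefix
  G='011' vs H='00': no prefix
  G='011' vs C='010': no prefix
No violation found over all pairs.

YES -- this is a valid prefix code. No codeword is a prefix of any other codeword.


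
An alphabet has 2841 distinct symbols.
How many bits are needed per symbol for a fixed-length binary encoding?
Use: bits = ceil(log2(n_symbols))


log2(2841) = 11.4722
Bracket: 2^11 = 2048 < 2841 <= 2^12 = 4096
So ceil(log2(2841)) = 12

bits = ceil(log2(2841)) = ceil(11.4722) = 12 bits


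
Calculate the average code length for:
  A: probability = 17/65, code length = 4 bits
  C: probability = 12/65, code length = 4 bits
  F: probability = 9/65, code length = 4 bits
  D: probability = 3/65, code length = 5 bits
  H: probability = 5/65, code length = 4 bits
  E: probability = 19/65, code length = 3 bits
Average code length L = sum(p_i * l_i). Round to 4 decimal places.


Weighted contributions p_i * l_i:
  A: (17/65) * 4 = 68/65
  C: (12/65) * 4 = 48/65
  F: (9/65) * 4 = 36/65
  D: (3/65) * 5 = 15/65
  H: (5/65) * 4 = 20/65
  E: (19/65) * 3 = 57/65
Sum = (68 + 48 + 36 + 15 + 20 + 57)/65 = 244/65

L = 244/65 = 3.7538 bits/symbol


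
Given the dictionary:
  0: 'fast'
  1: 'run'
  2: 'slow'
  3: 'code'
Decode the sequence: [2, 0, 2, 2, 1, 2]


Look up each index in the dictionary:
  2 -> 'slow'
  0 -> 'fast'
  2 -> 'slow'
  2 -> 'slow'
  1 -> 'run'
  2 -> 'slow'

Decoded: "slow fast slow slow run slow"


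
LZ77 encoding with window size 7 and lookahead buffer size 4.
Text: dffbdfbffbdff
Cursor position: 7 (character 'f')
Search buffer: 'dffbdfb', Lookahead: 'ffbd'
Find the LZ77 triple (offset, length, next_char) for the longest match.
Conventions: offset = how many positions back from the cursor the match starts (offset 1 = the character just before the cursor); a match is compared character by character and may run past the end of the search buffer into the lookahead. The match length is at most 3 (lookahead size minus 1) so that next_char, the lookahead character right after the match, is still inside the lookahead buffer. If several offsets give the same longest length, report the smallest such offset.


Try each offset into the search buffer:
  offset=1 (pos 6, char 'b'): match length 0
  offset=2 (pos 5, char 'f'): match length 1
  offset=3 (pos 4, char 'd'): match length 0
  offset=4 (pos 3, char 'b'): match length 0
  offset=5 (pos 2, char 'f'): match length 1
  offset=6 (pos 1, char 'f'): match length 3
  offset=7 (pos 0, char 'd'): match length 0
Longest match has length 3 at offset 6.
next_char = character at position 7 + 3 = 10 -> 'd'

Best match: offset=6, length=3 (matching 'ffb' starting at position 1)
LZ77 triple: (6, 3, 'd')


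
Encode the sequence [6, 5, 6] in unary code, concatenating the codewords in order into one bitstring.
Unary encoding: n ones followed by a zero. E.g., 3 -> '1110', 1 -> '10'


Encode each number as n ones followed by a terminating 0:
  6 -> 1111110 (7 bits)
  5 -> 111110 (6 bits)
  6 -> 1111110 (7 bits)
Total length = 7 + 6 + 7 = 20 bits.

Unary([6, 5, 6]) = 11111101111101111110 (20 bits)


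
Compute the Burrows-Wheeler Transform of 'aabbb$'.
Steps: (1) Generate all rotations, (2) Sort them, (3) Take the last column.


Rotations (sorted):
  0: $aabbb -> last char: b
  1: aabbb$ -> last char: $
  2: abbb$a -> last char: a
  3: b$aabb -> last char: b
  4: bb$aab -> last char: b
  5: bbb$aa -> last char: a


BWT = b$abba


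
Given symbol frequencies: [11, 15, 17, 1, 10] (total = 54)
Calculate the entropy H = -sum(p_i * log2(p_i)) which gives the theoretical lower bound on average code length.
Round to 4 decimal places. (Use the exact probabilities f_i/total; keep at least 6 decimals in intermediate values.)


Per-symbol terms -p_i * log2(p_i) with p_i = f_i/54:
  p = 11/54 = 0.203704: log2(p) = -2.295456, -p*log2(p) = 0.467593
  p = 15/54 = 0.277778: log2(p) = -1.847997, -p*log2(p) = 0.513332
  p = 17/54 = 0.314815: log2(p) = -1.667425, -p*log2(p) = 0.524930
  p = 1/54 = 0.018519: log2(p) = -5.754888, -p*log2(p) = 0.106572
  p = 10/54 = 0.185185: log2(p) = -2.432959, -p*log2(p) = 0.450548
H = 0.467593 + 0.513332 + 0.524930 + 0.106572 + 0.450548 = 2.062975

H = 2.063 bits/symbol


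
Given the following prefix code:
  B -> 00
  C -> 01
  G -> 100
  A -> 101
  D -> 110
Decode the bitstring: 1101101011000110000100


Decoding step by step:
Bits 110 -> D
Bits 110 -> D
Bits 101 -> A
Bits 100 -> G
Bits 01 -> C
Bits 100 -> G
Bits 00 -> B
Bits 100 -> G


Decoded message: DDAGCGBG


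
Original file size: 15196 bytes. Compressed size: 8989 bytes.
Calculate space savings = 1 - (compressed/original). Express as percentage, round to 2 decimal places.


ratio = compressed/original = 8989/15196 = 0.591537
savings = 1 - ratio = 1 - 0.591537 = 0.408463
as a percentage: 0.408463 * 100 = 40.85%

Space savings = 1 - 8989/15196 = 40.85%


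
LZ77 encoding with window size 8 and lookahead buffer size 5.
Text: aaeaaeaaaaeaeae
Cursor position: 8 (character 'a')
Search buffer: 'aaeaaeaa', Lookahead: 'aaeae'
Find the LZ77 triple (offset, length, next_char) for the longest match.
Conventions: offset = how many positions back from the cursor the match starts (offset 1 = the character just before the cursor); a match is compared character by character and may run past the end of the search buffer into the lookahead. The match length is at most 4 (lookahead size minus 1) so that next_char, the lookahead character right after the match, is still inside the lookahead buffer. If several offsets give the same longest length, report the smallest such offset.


Try each offset into the search buffer:
  offset=1 (pos 7, char 'a'): match length 2
  offset=2 (pos 6, char 'a'): match length 2
  offset=3 (pos 5, char 'e'): match length 0
  offset=4 (pos 4, char 'a'): match length 1
  offset=5 (pos 3, char 'a'): match length 4
  offset=6 (pos 2, char 'e'): match length 0
  offset=7 (pos 1, char 'a'): match length 1
  offset=8 (pos 0, char 'a'): match length 4
Longest match has length 4, found at offsets 5, 8; take the smallest, offset 5.
next_char = character at position 8 + 4 = 12 -> 'e'

Best match: offset=5, length=4 (matching 'aaea' starting at position 3)
LZ77 triple: (5, 4, 'e')


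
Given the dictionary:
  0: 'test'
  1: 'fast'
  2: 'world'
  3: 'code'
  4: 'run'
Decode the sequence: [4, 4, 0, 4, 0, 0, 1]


Look up each index in the dictionary:
  4 -> 'run'
  4 -> 'run'
  0 -> 'test'
  4 -> 'run'
  0 -> 'test'
  0 -> 'test'
  1 -> 'fast'

Decoded: "run run test run test test fast"


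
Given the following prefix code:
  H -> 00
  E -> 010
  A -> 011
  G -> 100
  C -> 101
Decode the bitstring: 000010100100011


Decoding step by step:
Bits 00 -> H
Bits 00 -> H
Bits 101 -> C
Bits 00 -> H
Bits 100 -> G
Bits 011 -> A


Decoded message: HHCHGA


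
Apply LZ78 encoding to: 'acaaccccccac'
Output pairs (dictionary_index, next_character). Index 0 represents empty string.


LZ78 encoding steps:
Dictionary: {0: ''}
Step 1: w='' (idx 0), next='a' -> output (0, 'a'), add 'a' as idx 1
Step 2: w='' (idx 0), next='c' -> output (0, 'c'), add 'c' as idx 2
Step 3: w='a' (idx 1), next='a' -> output (1, 'a'), add 'aa' as idx 3
Step 4: w='c' (idx 2), next='c' -> output (2, 'c'), add 'cc' as idx 4
Step 5: w='cc' (idx 4), next='c' -> output (4, 'c'), add 'ccc' as idx 5
Step 6: w='c' (idx 2), next='a' -> output (2, 'a'), add 'ca' as idx 6
Step 7: w='c' (idx 2), end of input -> output (2, '')


Encoded: [(0, 'a'), (0, 'c'), (1, 'a'), (2, 'c'), (4, 'c'), (2, 'a'), (2, '')]


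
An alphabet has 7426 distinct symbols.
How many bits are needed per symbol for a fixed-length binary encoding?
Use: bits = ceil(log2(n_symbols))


log2(7426) = 12.8584
Bracket: 2^12 = 4096 < 7426 <= 2^13 = 8192
So ceil(log2(7426)) = 13

bits = ceil(log2(7426)) = ceil(12.8584) = 13 bits


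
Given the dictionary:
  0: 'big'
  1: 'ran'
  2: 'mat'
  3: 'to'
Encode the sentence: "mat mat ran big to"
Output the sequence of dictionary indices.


Look up each word in the dictionary:
  'mat' -> 2
  'mat' -> 2
  'ran' -> 1
  'big' -> 0
  'to' -> 3

Encoded: [2, 2, 1, 0, 3]


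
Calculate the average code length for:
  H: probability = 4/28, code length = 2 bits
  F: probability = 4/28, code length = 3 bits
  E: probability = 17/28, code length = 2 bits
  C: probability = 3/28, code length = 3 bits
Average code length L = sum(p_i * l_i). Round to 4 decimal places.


Weighted contributions p_i * l_i:
  H: (4/28) * 2 = 8/28
  F: (4/28) * 3 = 12/28
  E: (17/28) * 2 = 34/28
  C: (3/28) * 3 = 9/28
Sum = (8 + 12 + 34 + 9)/28 = 63/28

L = 63/28 = 2.2500 bits/symbol


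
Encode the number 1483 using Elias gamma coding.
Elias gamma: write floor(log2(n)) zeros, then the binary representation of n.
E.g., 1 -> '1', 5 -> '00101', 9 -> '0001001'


num_bits = floor(log2(1483)) + 1 = 11
leading_zeros = num_bits - 1 = 10
binary(1483) = 10111001011

Elias gamma(1483) = '0000000000' + '10111001011' = 000000000010111001011 (21 bits)


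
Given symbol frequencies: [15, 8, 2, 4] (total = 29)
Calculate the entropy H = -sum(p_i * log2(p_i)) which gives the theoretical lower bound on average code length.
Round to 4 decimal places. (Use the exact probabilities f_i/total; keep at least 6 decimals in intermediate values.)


Per-symbol terms -p_i * log2(p_i) with p_i = f_i/29:
  p = 15/29 = 0.517241: log2(p) = -0.951090, -p*log2(p) = 0.491943
  p = 8/29 = 0.275862: log2(p) = -1.857981, -p*log2(p) = 0.512546
  p = 2/29 = 0.068966: log2(p) = -3.857981, -p*log2(p) = 0.266068
  p = 4/29 = 0.137931: log2(p) = -2.857981, -p*log2(p) = 0.394204
H = 0.491943 + 0.512546 + 0.266068 + 0.394204 = 1.664761

H = 1.6648 bits/symbol


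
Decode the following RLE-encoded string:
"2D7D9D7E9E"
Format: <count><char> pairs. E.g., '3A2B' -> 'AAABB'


Expanding each <count><char> pair:
  2D -> 'DD'
  7D -> 'DDDDDDD'
  9D -> 'DDDDDDDDD'
  7E -> 'EEEEEEE'
  9E -> 'EEEEEEEEE'

Decoded = DDDDDDDDDDDDDDDDDDEEEEEEEEEEEEEEEE


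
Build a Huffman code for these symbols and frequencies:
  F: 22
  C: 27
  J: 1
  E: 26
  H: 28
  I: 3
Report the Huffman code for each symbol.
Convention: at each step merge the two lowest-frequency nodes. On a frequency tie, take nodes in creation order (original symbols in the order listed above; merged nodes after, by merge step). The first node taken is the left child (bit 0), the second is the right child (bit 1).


Huffman tree construction:
Step 1: Merge J(1) + I(3) = 4
Step 2: Merge (J+I)(4) + F(22) = 26
Step 3: Merge E(26) + ((J+I)+F)(26) = 52
Step 4: Merge C(27) + H(28) = 55
Step 5: Merge (E+((J+I)+F))(52) + (C+H)(55) = 107
Read each symbol's code off the tree from the root (left child = 0, right child = 1).

Codes:
  F: 011 (length 3)
  C: 10 (length 2)
  J: 0100 (length 4)
  E: 00 (length 2)
  H: 11 (length 2)
  I: 0101 (length 4)
Average code length: 244/107 = 2.2804 bits/symbol


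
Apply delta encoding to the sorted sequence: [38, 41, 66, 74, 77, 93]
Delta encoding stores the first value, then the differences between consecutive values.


First value: 38
Deltas:
  41 - 38 = 3
  66 - 41 = 25
  74 - 66 = 8
  77 - 74 = 3
  93 - 77 = 16


Delta encoded: [38, 3, 25, 8, 3, 16]


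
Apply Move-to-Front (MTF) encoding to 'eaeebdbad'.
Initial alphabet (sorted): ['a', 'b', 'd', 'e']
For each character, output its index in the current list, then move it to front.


MTF encoding:
'e': index 3 in ['a', 'b', 'd', 'e'] -> ['e', 'a', 'b', 'd']
'a': index 1 in ['e', 'a', 'b', 'd'] -> ['a', 'e', 'b', 'd']
'e': index 1 in ['a', 'e', 'b', 'd'] -> ['e', 'a', 'b', 'd']
'e': index 0 in ['e', 'a', 'b', 'd'] -> ['e', 'a', 'b', 'd']
'b': index 2 in ['e', 'a', 'b', 'd'] -> ['b', 'e', 'a', 'd']
'd': index 3 in ['b', 'e', 'a', 'd'] -> ['d', 'b', 'e', 'a']
'b': index 1 in ['d', 'b', 'e', 'a'] -> ['b', 'd', 'e', 'a']
'a': index 3 in ['b', 'd', 'e', 'a'] -> ['a', 'b', 'd', 'e']
'd': index 2 in ['a', 'b', 'd', 'e'] -> ['d', 'a', 'b', 'e']


Output: [3, 1, 1, 0, 2, 3, 1, 3, 2]


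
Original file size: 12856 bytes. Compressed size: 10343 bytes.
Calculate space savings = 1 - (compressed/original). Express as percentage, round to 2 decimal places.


ratio = compressed/original = 10343/12856 = 0.804527
savings = 1 - ratio = 1 - 0.804527 = 0.195473
as a percentage: 0.195473 * 100 = 19.55%

Space savings = 1 - 10343/12856 = 19.55%


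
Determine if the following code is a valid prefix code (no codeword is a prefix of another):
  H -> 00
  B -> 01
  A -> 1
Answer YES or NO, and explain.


Checking each pair (does one codeword prefix another?):
  H='00' vs B='01': no prefix
  H='00' vs A='1': no prefix
  B='01' vs H='00': no prefix
  B='01' vs A='1': no prefix
  A='1' vs H='00': no prefix
  A='1' vs B='01': no prefix
No violation found over all pairs.

YES -- this is a valid prefix code. No codeword is a prefix of any other codeword.


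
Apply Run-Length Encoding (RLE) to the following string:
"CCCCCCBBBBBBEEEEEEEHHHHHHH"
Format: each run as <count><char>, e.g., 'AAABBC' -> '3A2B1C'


Scanning runs left to right:
  i=0: run of 'C' x 6 -> '6C'
  i=6: run of 'B' x 6 -> '6B'
  i=12: run of 'E' x 7 -> '7E'
  i=19: run of 'H' x 7 -> '7H'

RLE = 6C6B7E7H


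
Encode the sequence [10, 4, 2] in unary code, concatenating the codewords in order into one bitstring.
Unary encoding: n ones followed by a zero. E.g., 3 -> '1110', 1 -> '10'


Encode each number as n ones followed by a terminating 0:
  10 -> 11111111110 (11 bits)
  4 -> 11110 (5 bits)
  2 -> 110 (3 bits)
Total length = 11 + 5 + 3 = 19 bits.

Unary([10, 4, 2]) = 1111111111011110110 (19 bits)


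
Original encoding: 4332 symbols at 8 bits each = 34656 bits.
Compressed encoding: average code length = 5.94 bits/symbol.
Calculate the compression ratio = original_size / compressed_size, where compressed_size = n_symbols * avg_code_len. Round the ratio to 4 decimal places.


original_size = n_symbols * orig_bits = 4332 * 8 = 34656 bits
compressed_size = n_symbols * avg_code_len = 4332 * 5.94 = 25732.08 bits
ratio = original_size / compressed_size = 34656 / 25732.08 = 1.3468

Compression ratio = 1.3468


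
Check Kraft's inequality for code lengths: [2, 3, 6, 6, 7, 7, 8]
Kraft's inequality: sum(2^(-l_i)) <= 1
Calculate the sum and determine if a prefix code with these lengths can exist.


Sum = 2^(-2) + 2^(-3) + 2^(-6) + 2^(-6) + 2^(-7) + 2^(-7) + 2^(-8)
    = 0.25 + 0.125 + 0.015625 + 0.015625 + 0.0078125 + 0.0078125 + 0.00390625
    = 109/256 = 0.42578125
Since 0.42578125 <= 1, Kraft's inequality IS satisfied.
A prefix code with these lengths CAN exist.

Kraft sum = 0.42578125. Satisfied.


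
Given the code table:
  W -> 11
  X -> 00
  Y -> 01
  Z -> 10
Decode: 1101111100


Decoding:
11 -> W
01 -> Y
11 -> W
11 -> W
00 -> X


Result: WYWWX


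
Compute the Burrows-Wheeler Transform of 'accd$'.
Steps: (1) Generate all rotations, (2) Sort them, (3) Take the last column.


Rotations (sorted):
  0: $accd -> last char: d
  1: accd$ -> last char: $
  2: ccd$a -> last char: a
  3: cd$ac -> last char: c
  4: d$acc -> last char: c


BWT = d$acc


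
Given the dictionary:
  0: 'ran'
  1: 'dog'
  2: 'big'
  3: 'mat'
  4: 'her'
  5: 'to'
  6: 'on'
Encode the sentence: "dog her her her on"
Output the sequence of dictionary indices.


Look up each word in the dictionary:
  'dog' -> 1
  'her' -> 4
  'her' -> 4
  'her' -> 4
  'on' -> 6

Encoded: [1, 4, 4, 4, 6]


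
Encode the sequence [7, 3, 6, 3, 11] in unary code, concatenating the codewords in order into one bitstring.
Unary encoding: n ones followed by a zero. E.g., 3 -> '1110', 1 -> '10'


Encode each number as n ones followed by a terminating 0:
  7 -> 11111110 (8 bits)
  3 -> 1110 (4 bits)
  6 -> 1111110 (7 bits)
  3 -> 1110 (4 bits)
  11 -> 111111111110 (12 bits)
Total length = 8 + 4 + 7 + 4 + 12 = 35 bits.

Unary([7, 3, 6, 3, 11]) = 11111110111011111101110111111111110 (35 bits)


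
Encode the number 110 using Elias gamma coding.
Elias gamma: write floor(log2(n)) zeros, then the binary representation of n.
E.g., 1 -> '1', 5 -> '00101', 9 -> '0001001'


num_bits = floor(log2(110)) + 1 = 7
leading_zeros = num_bits - 1 = 6
binary(110) = 1101110

Elias gamma(110) = '000000' + '1101110' = 0000001101110 (13 bits)


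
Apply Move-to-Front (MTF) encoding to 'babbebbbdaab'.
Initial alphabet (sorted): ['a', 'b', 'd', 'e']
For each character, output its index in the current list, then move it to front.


MTF encoding:
'b': index 1 in ['a', 'b', 'd', 'e'] -> ['b', 'a', 'd', 'e']
'a': index 1 in ['b', 'a', 'd', 'e'] -> ['a', 'b', 'd', 'e']
'b': index 1 in ['a', 'b', 'd', 'e'] -> ['b', 'a', 'd', 'e']
'b': index 0 in ['b', 'a', 'd', 'e'] -> ['b', 'a', 'd', 'e']
'e': index 3 in ['b', 'a', 'd', 'e'] -> ['e', 'b', 'a', 'd']
'b': index 1 in ['e', 'b', 'a', 'd'] -> ['b', 'e', 'a', 'd']
'b': index 0 in ['b', 'e', 'a', 'd'] -> ['b', 'e', 'a', 'd']
'b': index 0 in ['b', 'e', 'a', 'd'] -> ['b', 'e', 'a', 'd']
'd': index 3 in ['b', 'e', 'a', 'd'] -> ['d', 'b', 'e', 'a']
'a': index 3 in ['d', 'b', 'e', 'a'] -> ['a', 'd', 'b', 'e']
'a': index 0 in ['a', 'd', 'b', 'e'] -> ['a', 'd', 'b', 'e']
'b': index 2 in ['a', 'd', 'b', 'e'] -> ['b', 'a', 'd', 'e']


Output: [1, 1, 1, 0, 3, 1, 0, 0, 3, 3, 0, 2]


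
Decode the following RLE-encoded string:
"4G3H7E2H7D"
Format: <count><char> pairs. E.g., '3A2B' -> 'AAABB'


Expanding each <count><char> pair:
  4G -> 'GGGG'
  3H -> 'HHH'
  7E -> 'EEEEEEE'
  2H -> 'HH'
  7D -> 'DDDDDDD'

Decoded = GGGGHHHEEEEEEEHHDDDDDDD


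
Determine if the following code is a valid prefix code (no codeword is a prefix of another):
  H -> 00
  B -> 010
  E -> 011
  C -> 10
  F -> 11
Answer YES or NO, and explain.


Checking each pair (does one codeword prefix another?):
  H='00' vs B='010': no prefix
  H='00' vs E='011': no prefix
  H='00' vs C='10': no prefix
  H='00' vs F='11': no prefix
  B='010' vs H='00': no prefix
  B='010' vs E='011': no prefix
  B='010' vs C='10': no prefix
  B='010' vs F='11': no prefix
  E='011' vs H='00': no prefix
  E='011' vs B='010': no prefix
  E='011' vs C='10': no prefix
  E='011' vs F='11': no prefix
  C='10' vs H='00': no prefix
  C='10' vs B='010': no prefix
  C='10' vs E='011': no prefix
  C='10' vs F='11': no prefix
  F='11' vs H='00': no prefix
  F='11' vs B='010': no prefix
  F='11' vs E='011': no prefix
  F='11' vs C='10': no prefix
No violation found over all pairs.

YES -- this is a valid prefix code. No codeword is a prefix of any other codeword.


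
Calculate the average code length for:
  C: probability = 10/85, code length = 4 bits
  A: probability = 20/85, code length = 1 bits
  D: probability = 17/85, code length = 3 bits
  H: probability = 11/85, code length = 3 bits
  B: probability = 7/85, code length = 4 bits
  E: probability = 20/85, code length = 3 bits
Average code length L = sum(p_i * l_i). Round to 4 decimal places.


Weighted contributions p_i * l_i:
  C: (10/85) * 4 = 40/85
  A: (20/85) * 1 = 20/85
  D: (17/85) * 3 = 51/85
  H: (11/85) * 3 = 33/85
  B: (7/85) * 4 = 28/85
  E: (20/85) * 3 = 60/85
Sum = (40 + 20 + 51 + 33 + 28 + 60)/85 = 232/85

L = 232/85 = 2.7294 bits/symbol


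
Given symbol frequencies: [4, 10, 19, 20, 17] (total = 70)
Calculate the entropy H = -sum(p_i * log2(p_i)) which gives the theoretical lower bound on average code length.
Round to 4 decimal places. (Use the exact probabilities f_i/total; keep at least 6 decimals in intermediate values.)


Per-symbol terms -p_i * log2(p_i) with p_i = f_i/70:
  p = 4/70 = 0.057143: log2(p) = -4.129283, -p*log2(p) = 0.235959
  p = 10/70 = 0.142857: log2(p) = -2.807355, -p*log2(p) = 0.401051
  p = 19/70 = 0.271429: log2(p) = -1.881356, -p*log2(p) = 0.510654
  p = 20/70 = 0.285714: log2(p) = -1.807355, -p*log2(p) = 0.516387
  p = 17/70 = 0.242857: log2(p) = -2.041820, -p*log2(p) = 0.495871
H = 0.235959 + 0.401051 + 0.510654 + 0.516387 + 0.495871 = 2.159922

H = 2.1599 bits/symbol


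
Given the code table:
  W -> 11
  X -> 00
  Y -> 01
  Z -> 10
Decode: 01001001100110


Decoding:
01 -> Y
00 -> X
10 -> Z
01 -> Y
10 -> Z
01 -> Y
10 -> Z


Result: YXZYZYZ


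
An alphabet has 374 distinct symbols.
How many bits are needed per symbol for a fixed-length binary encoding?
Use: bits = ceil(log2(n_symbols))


log2(374) = 8.5469
Bracket: 2^8 = 256 < 374 <= 2^9 = 512
So ceil(log2(374)) = 9

bits = ceil(log2(374)) = ceil(8.5469) = 9 bits


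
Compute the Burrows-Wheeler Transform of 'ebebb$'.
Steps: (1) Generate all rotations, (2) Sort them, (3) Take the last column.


Rotations (sorted):
  0: $ebebb -> last char: b
  1: b$ebeb -> last char: b
  2: bb$ebe -> last char: e
  3: bebb$e -> last char: e
  4: ebb$eb -> last char: b
  5: ebebb$ -> last char: $


BWT = bbeeb$


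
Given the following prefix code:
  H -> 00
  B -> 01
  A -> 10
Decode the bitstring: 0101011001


Decoding step by step:
Bits 01 -> B
Bits 01 -> B
Bits 01 -> B
Bits 10 -> A
Bits 01 -> B


Decoded message: BBBAB


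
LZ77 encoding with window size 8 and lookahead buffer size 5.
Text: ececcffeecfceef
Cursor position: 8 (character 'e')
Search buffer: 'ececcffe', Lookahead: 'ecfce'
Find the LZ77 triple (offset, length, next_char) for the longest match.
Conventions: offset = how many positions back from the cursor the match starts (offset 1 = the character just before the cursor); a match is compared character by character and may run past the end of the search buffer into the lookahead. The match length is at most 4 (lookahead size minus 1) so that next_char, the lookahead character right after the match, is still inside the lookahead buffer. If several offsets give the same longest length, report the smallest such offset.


Try each offset into the search buffer:
  offset=1 (pos 7, char 'e'): match length 1
  offset=2 (pos 6, char 'f'): match length 0
  offset=3 (pos 5, char 'f'): match length 0
  offset=4 (pos 4, char 'c'): match length 0
  offset=5 (pos 3, char 'c'): match length 0
  offset=6 (pos 2, char 'e'): match length 2
  offset=7 (pos 1, char 'c'): match length 0
  offset=8 (pos 0, char 'e'): match length 2
Longest match has length 2, found at offsets 6, 8; take the smallest, offset 6.
next_char = character at position 8 + 2 = 10 -> 'f'

Best match: offset=6, length=2 (matching 'ec' starting at position 2)
LZ77 triple: (6, 2, 'f')


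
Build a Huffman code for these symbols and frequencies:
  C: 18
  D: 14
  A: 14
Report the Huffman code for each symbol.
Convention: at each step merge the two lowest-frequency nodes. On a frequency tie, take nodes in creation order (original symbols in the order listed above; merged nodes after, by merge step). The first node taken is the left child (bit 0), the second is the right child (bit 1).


Huffman tree construction:
Step 1: Merge D(14) + A(14) = 28
Step 2: Merge C(18) + (D+A)(28) = 46
Read each symbol's code off the tree from the root (left child = 0, right child = 1).

Codes:
  C: 0 (length 1)
  D: 10 (length 2)
  A: 11 (length 2)
Average code length: 74/46 = 1.6087 bits/symbol


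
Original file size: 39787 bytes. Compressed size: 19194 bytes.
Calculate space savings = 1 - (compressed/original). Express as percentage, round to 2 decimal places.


ratio = compressed/original = 19194/39787 = 0.482419
savings = 1 - ratio = 1 - 0.482419 = 0.517581
as a percentage: 0.517581 * 100 = 51.76%

Space savings = 1 - 19194/39787 = 51.76%


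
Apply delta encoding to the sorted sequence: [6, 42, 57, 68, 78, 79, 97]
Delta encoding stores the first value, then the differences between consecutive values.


First value: 6
Deltas:
  42 - 6 = 36
  57 - 42 = 15
  68 - 57 = 11
  78 - 68 = 10
  79 - 78 = 1
  97 - 79 = 18


Delta encoded: [6, 36, 15, 11, 10, 1, 18]


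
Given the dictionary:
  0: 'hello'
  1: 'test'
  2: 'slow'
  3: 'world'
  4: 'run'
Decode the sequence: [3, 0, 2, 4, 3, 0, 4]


Look up each index in the dictionary:
  3 -> 'world'
  0 -> 'hello'
  2 -> 'slow'
  4 -> 'run'
  3 -> 'world'
  0 -> 'hello'
  4 -> 'run'

Decoded: "world hello slow run world hello run"


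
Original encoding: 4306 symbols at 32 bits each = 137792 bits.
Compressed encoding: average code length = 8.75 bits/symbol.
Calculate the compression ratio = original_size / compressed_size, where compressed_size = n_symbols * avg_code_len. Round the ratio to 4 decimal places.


original_size = n_symbols * orig_bits = 4306 * 32 = 137792 bits
compressed_size = n_symbols * avg_code_len = 4306 * 8.75 = 37677.5 bits
ratio = original_size / compressed_size = 137792 / 37677.5 = 3.6571

Compression ratio = 3.6571


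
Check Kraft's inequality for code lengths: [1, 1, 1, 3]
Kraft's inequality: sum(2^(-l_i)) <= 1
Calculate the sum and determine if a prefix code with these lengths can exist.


Sum = 2^(-1) + 2^(-1) + 2^(-1) + 2^(-3)
    = 0.5 + 0.5 + 0.5 + 0.125
    = 13/8 = 1.625
Since 1.625 > 1, Kraft's inequality is NOT satisfied.
A prefix code with these lengths CANNOT exist.

Kraft sum = 1.625. Not satisfied.


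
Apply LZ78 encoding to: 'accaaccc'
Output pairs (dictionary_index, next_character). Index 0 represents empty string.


LZ78 encoding steps:
Dictionary: {0: ''}
Step 1: w='' (idx 0), next='a' -> output (0, 'a'), add 'a' as idx 1
Step 2: w='' (idx 0), next='c' -> output (0, 'c'), add 'c' as idx 2
Step 3: w='c' (idx 2), next='a' -> output (2, 'a'), add 'ca' as idx 3
Step 4: w='a' (idx 1), next='c' -> output (1, 'c'), add 'ac' as idx 4
Step 5: w='c' (idx 2), next='c' -> output (2, 'c'), add 'cc' as idx 5


Encoded: [(0, 'a'), (0, 'c'), (2, 'a'), (1, 'c'), (2, 'c')]


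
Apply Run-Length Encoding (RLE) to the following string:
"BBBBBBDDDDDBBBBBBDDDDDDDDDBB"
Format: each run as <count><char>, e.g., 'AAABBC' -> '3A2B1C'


Scanning runs left to right:
  i=0: run of 'B' x 6 -> '6B'
  i=6: run of 'D' x 5 -> '5D'
  i=11: run of 'B' x 6 -> '6B'
  i=17: run of 'D' x 9 -> '9D'
  i=26: run of 'B' x 2 -> '2B'

RLE = 6B5D6B9D2B


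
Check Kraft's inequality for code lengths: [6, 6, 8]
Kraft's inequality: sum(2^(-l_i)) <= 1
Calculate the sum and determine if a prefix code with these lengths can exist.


Sum = 2^(-6) + 2^(-6) + 2^(-8)
    = 0.015625 + 0.015625 + 0.00390625
    = 9/256 = 0.03515625
Since 0.03515625 <= 1, Kraft's inequality IS satisfied.
A prefix code with these lengths CAN exist.

Kraft sum = 0.03515625. Satisfied.


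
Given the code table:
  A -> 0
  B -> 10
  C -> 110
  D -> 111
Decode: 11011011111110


Decoding:
110 -> C
110 -> C
111 -> D
111 -> D
10 -> B


Result: CCDDB


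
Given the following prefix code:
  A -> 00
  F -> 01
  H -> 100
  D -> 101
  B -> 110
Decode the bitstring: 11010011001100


Decoding step by step:
Bits 110 -> B
Bits 100 -> H
Bits 110 -> B
Bits 01 -> F
Bits 100 -> H


Decoded message: BHBFH


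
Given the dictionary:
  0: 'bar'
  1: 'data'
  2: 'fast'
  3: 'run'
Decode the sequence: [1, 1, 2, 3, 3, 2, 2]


Look up each index in the dictionary:
  1 -> 'data'
  1 -> 'data'
  2 -> 'fast'
  3 -> 'run'
  3 -> 'run'
  2 -> 'fast'
  2 -> 'fast'

Decoded: "data data fast run run fast fast"
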